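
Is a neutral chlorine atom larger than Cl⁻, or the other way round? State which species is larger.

Forming Cl⁻ adds 1 electron to Cl. More electron–electron repulsion in the same shell, with unchanged nuclear charge, lets the cloud expand.
An anion is larger than its parent atom: Cl⁻ > Cl.

Cl⁻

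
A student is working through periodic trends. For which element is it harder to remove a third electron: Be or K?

Be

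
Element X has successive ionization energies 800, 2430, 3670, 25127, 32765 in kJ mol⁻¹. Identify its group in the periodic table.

Look for the largest jump between consecutive ionization energies: IE4/IE3 ≈ 6.8, far larger than any earlier ratio.
That jump marks the point where a core electron is being removed. So the atom has 3 valence electrons.
A main-group element with 3 valence electrons is in group 13.

Group 13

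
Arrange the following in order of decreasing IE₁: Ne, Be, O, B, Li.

Ne > O > Be > B > Li

Li is in period 2, group 1; Be is in period 2, group 2; B is in period 2, group 13; O is in period 2, group 16; Ne is in period 2, group 18.
Across a period the outer electron is held more tightly (higher IE₁); down a group it sits in a higher shell, more shielded, and comes off more easily.
All lie in period 2; the across-period trend (first ionization energy increases left to right) applies, with the exception below.
Note the exception: Be has a higher first ionization energy than B, contrary to the simple trend — removing B's lone 2p electron is easier than breaking Be's filled 2s².
For reference (kJ/mol): Li 520, Be 900, B 801, O 1314, Ne 2081.
So from highest to lowest: Ne > O > Be > B > Li.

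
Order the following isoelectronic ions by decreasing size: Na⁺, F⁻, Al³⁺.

F⁻ > Na⁺ > Al³⁺

All of these have 10 electrons, so size is governed by nuclear charge alone: the more protons, the stronger the pull on the same electron cloud, and the smaller the ion.
Nuclear charges: Al³⁺ (Z=13), Na⁺ (Z=11), F⁻ (Z=9).
Largest to smallest: F⁻ > Na⁺ > Al³⁺.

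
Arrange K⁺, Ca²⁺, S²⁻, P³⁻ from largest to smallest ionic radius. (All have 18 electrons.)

P³⁻, S²⁻, K⁺, Ca²⁺

All of these have 18 electrons, so size is governed by nuclear charge alone: the more protons, the stronger the pull on the same electron cloud, and the smaller the ion.
Nuclear charges: Ca²⁺ (Z=20), K⁺ (Z=19), S²⁻ (Z=16), P³⁻ (Z=15).
Largest to smallest: P³⁻ > S²⁻ > K⁺ > Ca²⁺.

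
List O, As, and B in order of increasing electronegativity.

B < As < O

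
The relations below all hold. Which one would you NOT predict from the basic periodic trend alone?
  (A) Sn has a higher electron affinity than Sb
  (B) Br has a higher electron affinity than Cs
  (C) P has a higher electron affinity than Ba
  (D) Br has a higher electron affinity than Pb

The general trend: electron affinity increases across a period and decreases down a group.
(A) Sn (period 5, group 14) vs Sb (period 5, group 15): the stated order contradicts the simple trend.
(B) Br (period 4, group 17) vs Cs (period 6, group 1): the stated order agrees with the simple trend.
(C) P (period 3, group 15) vs Ba (period 6, group 2): the stated order agrees with the simple trend.
(D) Br (period 4, group 17) vs Pb (period 6, group 14): the stated order agrees with the simple trend.
The exception is (A): adding an electron to Sb's half-filled 5p³ is unfavourable, so Sn has the more exothermic EA.

(A)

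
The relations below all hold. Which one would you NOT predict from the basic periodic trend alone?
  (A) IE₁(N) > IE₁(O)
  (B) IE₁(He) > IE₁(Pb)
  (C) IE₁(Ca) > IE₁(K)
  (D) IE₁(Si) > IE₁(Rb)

(A)

The general trend: first ionisation energy increases across a period and decreases down a group.
(A) N (period 2, group 15) vs O (period 2, group 16): the stated order contradicts the simple trend.
(B) He (period 1, group 18) vs Pb (period 6, group 14): the stated order agrees with the simple trend.
(C) Ca (period 4, group 2) vs K (period 4, group 1): the stated order agrees with the simple trend.
(D) Si (period 3, group 14) vs Rb (period 5, group 1): the stated order agrees with the simple trend.
The exception is (A): pairing an electron in O's 2p⁴ costs repulsion energy, so O ionizes more easily than half-filled N (2p³).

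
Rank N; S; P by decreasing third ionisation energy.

IE_3 is the cost of taking one more electron from the +2 cation: N²⁺ still has 3 valence electrons; S²⁺ still has 4 valence electrons; P²⁺ still has 3 valence electrons.
All are still removing valence electrons, so compare the +2 ions as you would atoms: IE_3 generally rises across a period (higher Z_eff) and falls down a group (larger shell), subject to the usual subshell exceptions.
Valence configurations: N²⁺ [He]2s²2p¹, S²⁺ [Ne]3s²3p², P²⁺ [Ne]3s²3p¹.
The numbers (kJ/mol): N 4578, S 3357, P 2914.
So the third ionization energies run P < S < N.

N > S > P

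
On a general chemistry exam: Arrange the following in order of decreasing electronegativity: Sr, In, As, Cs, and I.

I > As > In > Sr > Cs

As is in period 4, group 15; Sr is in period 5, group 2; In is in period 5, group 13; I is in period 5, group 17; Cs is in period 6, group 1.
EN rises left→right (higher Z_eff, smaller atoms) and falls top→bottom (larger, more shielded atoms).
These span different periods and groups, so the two trends combine.
Sr > Cs: relative to Cs, both the across-period and down-group shifts push Sr's electronegativity up.
In > Sr: both are in period 5; the period trend gives In the larger value.
As > In: relative to In, both the across-period and down-group shifts push As's electronegativity up.
I > As: period and group pull opposite ways; the across-period shift dominates (2.66 vs 2.18).
For reference (Pauling): As 2.18, Sr 0.95, In 1.78, I 2.66, Cs 0.79.
So from highest to lowest: I > As > In > Sr > Cs.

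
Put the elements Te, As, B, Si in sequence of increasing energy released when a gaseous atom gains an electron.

B, As, Si, Te

Adding an electron releases more energy for atoms nearer the top right (short of the noble gases).
These sit on a diagonal, where the across-period and down-group effects partly cancel.
As > B: the two effects oppose for this pair; the across-period effect wins (78 vs 27 kJ/mol).
Si > As: the two effects oppose for this pair; the down-group effect wins (134 vs 78 kJ/mol).
Te > Si: the two effects oppose for this pair; the across-period effect wins (190 vs 134 kJ/mol).
Tabulated electron affinity (kJ/mol): B 27, Si 134, As 78, Te 190.
So from lowest to highest: B < As < Si < Te.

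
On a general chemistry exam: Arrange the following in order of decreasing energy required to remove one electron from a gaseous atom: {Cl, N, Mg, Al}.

N is in period 2, group 15; Mg is in period 3, group 2; Al is in period 3, group 13; Cl is in period 3, group 17.
Across a period the outer electron is held more tightly (higher IE₁); down a group it sits in a higher shell, more shielded, and comes off more easily.
Neither a single period nor a single group — weigh both effects.
Mg > Al: this pair runs against the simple trend — see the exception note.
Cl > Mg: Cl lies to the right of Mg in period 3, so the across-period effect alone puts Cl higher.
N > Cl: period and group pull opposite ways; the down-group shift dominates (1402 vs 1251 kJ/mol).
Note the exception: Mg has a higher first ionization energy than Al, contrary to the simple trend — Al's single 3p electron is easier to remove than one from Mg's filled 3s².
For reference (kJ/mol): N 1402, Mg 738, Al 578, Cl 1251.
So from highest to lowest: N > Cl > Mg > Al.

N, Cl, Mg, Al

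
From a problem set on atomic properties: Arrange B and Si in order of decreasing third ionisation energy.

IE_3 is the cost of taking one more electron from the +2 cation: B²⁺ still has 1 valence electron; Si²⁺ still has 2 valence electrons.
All are still removing valence electrons, so compare the +2 ions as you would atoms: IE_3 generally rises across a period (higher Z_eff) and falls down a group (larger shell), subject to the usual subshell exceptions.
Valence configurations: B²⁺ [He]2s¹, Si²⁺ [Ne]3s².
The numbers (kJ/mol): B 3660, Si 3232.
Overall IE_3 order: Si < B.

B > Si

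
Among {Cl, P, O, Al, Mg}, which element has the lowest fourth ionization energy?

After 3 electrons have been removed, what remains? Cl³⁺ still has 4 valence electrons; P³⁺ still has 2 valence electrons; O³⁺ still has 3 valence electrons; Al³⁺ is the bare [Ne] core; Mg³⁺ is already 1 electron into the core.
Breaking into a closed-shell core is much more expensive than removing a leftover valence electron — Mg and Al have the largest IE_4 here.
Valence configurations: Cl³⁺ [Ne]3s²3p², P³⁺ [Ne]3s², O³⁺ [He]2s²2p¹.
The numbers (kJ/mol): Cl 5159, P 4964, O 7469, Al 11577, Mg 10543.
So the fourth ionization energies run P < Cl < O < Mg < Al.

P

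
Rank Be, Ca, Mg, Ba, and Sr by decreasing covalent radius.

Ba > Sr > Ca > Mg > Be

Be is in period 2, group 2; Mg is in period 3, group 2; Ca is in period 4, group 2; Sr is in period 5, group 2; Ba is in period 6, group 2.
Radius decreases left→right (rising Z_eff, same n) and increases top→bottom (higher n).
All are in group 2, so atomic radius increases down the group.
So from largest to smallest: Ba > Sr > Ca > Mg > Be.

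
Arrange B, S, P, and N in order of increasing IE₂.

P < S < B < N

The second ionization energy removes an electron from the +1 ion. For each element: B⁺ still has 2 valence electrons; S⁺ still has 5 valence electrons; P⁺ still has 4 valence electrons; N⁺ still has 4 valence electrons.
All are still removing valence electrons, so compare the +1 ions as you would atoms: IE_2 generally rises across a period (higher Z_eff) and falls down a group (larger shell), subject to the usual subshell exceptions.
Valence configurations: B⁺ [He]2s², S⁺ [Ne]3s²3p³, P⁺ [Ne]3s²3p², N⁺ [He]2s²2p².
The numbers (kJ/mol): B 2427, S 2252, P 1907, N 2856.
Putting it together, IE_2: P < S < B < N.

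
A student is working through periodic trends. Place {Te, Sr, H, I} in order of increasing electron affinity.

Sr < H < Te < I

H is in period 1, group 1; Sr is in period 5, group 2; Te is in period 5, group 16; I is in period 5, group 17.
EA tends to increase across a period and decrease down a group, though the pattern is less regular than for IE or radius.
These span different periods and groups, so the two trends combine.
H > Sr: the two effects oppose for this pair; the down-group effect wins (73 vs 5 kJ/mol).
Te > H: the two effects oppose for this pair; the across-period effect wins (190 vs 73 kJ/mol).
I > Te: I lies to the right of Te in period 5, so the across-period effect alone puts I higher.
For reference (kJ/mol): H 73, Sr 5, Te 190, I 295.
So from lowest to highest: Sr < H < Te < I.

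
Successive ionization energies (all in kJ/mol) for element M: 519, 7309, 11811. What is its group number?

Look for the largest jump between consecutive ionization energies: IE2/IE1 ≈ 14.1, far larger than any earlier ratio.
That jump marks the point where a core electron is being removed. So the atom has 1 valence electron.
A main-group element with 1 valence electron is in group 1.

Group 1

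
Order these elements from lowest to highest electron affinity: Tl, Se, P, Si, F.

Tl, P, Si, Se, F

F is in period 2, group 17; Si is in period 3, group 14; P is in period 3, group 15; Se is in period 4, group 16; Tl is in period 6, group 13.
Electron affinity generally becomes more exothermic across a period toward the halogens and less exothermic down a group.
Here both period and group differ, so the two effects have to be weighed against each other.
P > Tl: both effects reinforce here, so P is clearly the higher of the two.
Si > P: this pair runs against the simple trend — see the exception note.
Se > Si: period and group pull opposite ways; the across-period shift dominates (195 vs 134 kJ/mol).
F > Se: relative to Se, both the across-period and down-group shifts push F's electron affinity up.
Note the exception: Si has a higher electron affinity than P, contrary to the simple trend — adding an electron to P's half-filled 3p³ is unfavourable, so Si (3p²) has the more exothermic EA.
Approximate values (kJ/mol): F 328, Si 134, P 72, Se 195, Tl 19.
So from lowest to highest: Tl < P < Si < Se < F.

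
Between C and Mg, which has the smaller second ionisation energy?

IE_2 is the cost of taking one more electron from the +1 cation: C⁺ still has 3 valence electrons; Mg⁺ still has 1 valence electron.
All are still removing valence electrons, so compare the +1 ions as you would atoms: IE_2 generally rises across a period (higher Z_eff) and falls down a group (larger shell), subject to the usual subshell exceptions.
Valence configurations: C⁺ [He]2s²2p¹, Mg⁺ [Ne]3s¹.
Approximate IE_2 values (kJ/mol): C 2353, Mg 1451.
Overall IE_2 order: Mg < C.

Mg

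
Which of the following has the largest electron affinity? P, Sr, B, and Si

Si

Atoms with high Z_eff and room in the valence shell (especially the halogens) have the most exothermic electron affinities.
Neither a single period nor a single group — weigh both effects.
B > Sr: relative to Sr, both the across-period and down-group shifts push B's electron affinity up.
P > B: period and group pull opposite ways; the across-period shift dominates (72 vs 27 kJ/mol).
Si > P: this pair runs against the simple trend — see the exception note.
Note the exception: Si has a higher electron affinity than P, contrary to the simple trend — adding an electron to P's half-filled 3p³ is unfavourable, so Si (3p²) has the more exothermic EA.
For reference (kJ/mol): B 27, Si 134, P 72, Sr 5.
The largest electron affinity among these belongs to Si.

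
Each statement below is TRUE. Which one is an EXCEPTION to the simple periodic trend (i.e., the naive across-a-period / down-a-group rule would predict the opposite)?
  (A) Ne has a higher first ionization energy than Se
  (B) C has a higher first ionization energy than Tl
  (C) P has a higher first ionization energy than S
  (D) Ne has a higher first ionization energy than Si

(C)

The general trend: first ionization energy increases across a period and decreases down a group.
(A) Ne (period 2, group 18) vs Se (period 4, group 16): the stated order agrees with the simple trend.
(B) C (period 2, group 14) vs Tl (period 6, group 13): the stated order agrees with the simple trend.
(C) P (period 3, group 15) vs S (period 3, group 16): the stated order contradicts the simple trend.
(D) Ne (period 2, group 18) vs Si (period 3, group 14): the stated order agrees with the simple trend.
The exception is (C): S (3p⁴) ionizes more easily than half-filled P (3p³) because the paired 3p electron in S is pushed out by e⁻–e⁻ repulsion.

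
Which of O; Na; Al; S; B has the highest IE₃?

Na

The third ionization energy removes an electron from the +2 ion. For each element: O²⁺ still has 4 valence electrons; Na²⁺ is already 1 electron into the core; Al²⁺ still has 1 valence electron; S²⁺ still has 4 valence electrons; B²⁺ still has 1 valence electron.
Pulling an electron out of a noble-gas core costs far more than removing a remaining valence electron, so Na sits at the high end of IE_3.
Valence configurations: O²⁺ [He]2s²2p², Al²⁺ [Ne]3s¹, S²⁺ [Ne]3s²3p², B²⁺ [He]2s¹.
Approximate IE_3 values (kJ/mol): O 5300, Na 6910, Al 2745, S 3357, B 3660.
Hence IE_3: Al < S < B < O < Na.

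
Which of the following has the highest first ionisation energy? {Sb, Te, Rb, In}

Te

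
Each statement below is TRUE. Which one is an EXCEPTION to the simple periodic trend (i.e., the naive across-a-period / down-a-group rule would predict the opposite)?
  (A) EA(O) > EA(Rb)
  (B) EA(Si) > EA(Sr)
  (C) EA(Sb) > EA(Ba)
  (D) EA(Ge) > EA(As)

The general trend: electron affinity increases across a period and decreases down a group.
(A) O (period 2, group 16) vs Rb (period 5, group 1): the stated order agrees with the simple trend.
(B) Si (period 3, group 14) vs Sr (period 5, group 2): the stated order agrees with the simple trend.
(C) Sb (period 5, group 15) vs Ba (period 6, group 2): the stated order agrees with the simple trend.
(D) Ge (period 4, group 14) vs As (period 4, group 15): the stated order contradicts the simple trend.
The exception is (D): adding an electron to As's half-filled 4p³ is unfavourable, so Ge (4p²) has the more exothermic EA.

(D)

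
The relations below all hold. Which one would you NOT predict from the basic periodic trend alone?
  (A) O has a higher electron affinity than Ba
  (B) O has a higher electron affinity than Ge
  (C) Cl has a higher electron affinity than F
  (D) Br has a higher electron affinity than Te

(C)

The general trend: electron affinity increases across a period and decreases down a group.
(A) O (period 2, group 16) vs Ba (period 6, group 2): the stated order agrees with the simple trend.
(B) O (period 2, group 16) vs Ge (period 4, group 14): the stated order agrees with the simple trend.
(C) Cl (period 3, group 17) vs F (period 2, group 17): the stated order contradicts the simple trend.
(D) Br (period 4, group 17) vs Te (period 5, group 16): the stated order agrees with the simple trend.
The exception is (C): F's small 2p subshell makes the incoming electron feel strong e⁻–e⁻ repulsion, so Cl actually releases more energy on gaining an electron.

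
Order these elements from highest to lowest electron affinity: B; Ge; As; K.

B is in period 2, group 13; K is in period 4, group 1; Ge is in period 4, group 14; As is in period 4, group 15.
Atoms with high Z_eff and room in the valence shell (especially the halogens) have the most exothermic electron affinities.
Neither a single period nor a single group — weigh both effects.
K > B: this pair runs against the simple trend — see the exception note.
As > K: As lies to the right of K in period 4, so the across-period effect alone puts As higher.
Ge > As: this pair runs against the simple trend — see the exception note.
Note the exception: K has a higher electron affinity than B, contrary to the simple trend — B's ns²np¹ configuration gives only a small electron affinity — the sparsely filled np subshell binds an added electron weakly.
Note the exception: Ge has a higher electron affinity than As, contrary to the simple trend — adding an electron to As's half-filled 4p³ is unfavourable, so Ge (4p²) has the more exothermic EA.
For reference (kJ/mol): B 27, K 48, Ge 119, As 78.
So from highest to lowest: Ge > As > K > B.

Ge > As > K > B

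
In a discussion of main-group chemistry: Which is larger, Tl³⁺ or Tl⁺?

Tl⁺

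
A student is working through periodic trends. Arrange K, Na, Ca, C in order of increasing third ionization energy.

The third ionization energy removes an electron from the +2 ion. For each element: K²⁺ is already 1 electron into the core; Na²⁺ is already 1 electron into the core; Ca²⁺ is the bare [Ar] core; C²⁺ still has 2 valence electrons.
Usually core removal costs more than valence removal, but here the competition is close: a tightly held n=2 valence electron can cost more to remove than an n=3 core electron, so the actual values have to decide it.
The numbers (kJ/mol): K 4420, Na 6910, Ca 4912, C 4620.
So the third ionization energies run K < C < Ca < Na.

K < C < Ca < Na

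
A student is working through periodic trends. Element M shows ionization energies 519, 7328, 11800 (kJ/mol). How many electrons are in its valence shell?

Look for the largest jump between consecutive ionization energies: IE2/IE1 ≈ 14.1, far larger than any earlier ratio.
That jump marks the point where a core electron is being removed. So the atom has 1 valence electron.

1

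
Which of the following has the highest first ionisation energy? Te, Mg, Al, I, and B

I

Across a period the outer electron is held more tightly (higher IE₁); down a group it sits in a higher shell, more shielded, and comes off more easily.
These span different periods and groups, so the two trends combine.
Mg > Al: this pair runs against the simple trend — see the exception note.
B > Mg: both effects reinforce here, so B is clearly the higher of the two.
Te > B: period and group pull opposite ways; the across-period shift dominates (869 vs 801 kJ/mol).
I > Te: I lies to the right of Te in period 5, so the across-period effect alone puts I higher.
Note the exception: Mg has a higher first ionization energy than Al, contrary to the simple trend — Al's single 3p electron is easier to remove than one from Mg's filled 3s².
Tabulated first ionization energy (kJ/mol): B 801, Mg 738, Al 578, Te 869, I 1008.
The highest first ionisation energy among these belongs to I.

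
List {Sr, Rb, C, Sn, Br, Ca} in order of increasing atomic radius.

Radius decreases left→right (rising Z_eff, same n) and increases top→bottom (higher n).
These span different periods and groups, so the two trends combine.
Br > C: the two effects oppose for this pair; the down-group effect wins (114 vs 75 pm).
Sn > Br: relative to Br, both the across-period and down-group shifts push Sn's atomic radius up.
Ca > Sn: the two effects oppose for this pair; the across-period effect wins (171 vs 140 pm).
Sr > Ca: Sr sits below Ca in group 2, so the down-group effect alone puts Sr larger.
Rb > Sr: Rb lies to the left of Sr in period 5, so the across-period effect alone puts Rb larger.
Tabulated atomic radius (pm): C 75, Ca 171, Br 114, Rb 210, Sr 185, Sn 140.
So from smallest to largest: C < Br < Sn < Ca < Sr < Rb.

C < Br < Sn < Ca < Sr < Rb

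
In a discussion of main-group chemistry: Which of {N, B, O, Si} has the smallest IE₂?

Si

After 1 electron has been removed, what remains? N⁺ still has 4 valence electrons; B⁺ still has 2 valence electrons; O⁺ still has 5 valence electrons; Si⁺ still has 3 valence electrons.
All are still removing valence electrons, so compare the +1 ions as you would atoms: IE_2 generally rises across a period (higher Z_eff) and falls down a group (larger shell), subject to the usual subshell exceptions.
Valence configurations: N⁺ [He]2s²2p², B⁺ [He]2s², O⁺ [He]2s²2p³, Si⁺ [Ne]3s²3p¹.
The numbers (kJ/mol): N 2856, B 2427, O 3388, Si 1577.
Overall IE_2 order: Si < B < N < O.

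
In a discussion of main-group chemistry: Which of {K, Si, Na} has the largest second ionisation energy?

Na

IE_2 is the cost of taking one more electron from the +1 cation: K⁺ is the bare [Ar] core; Si⁺ still has 3 valence electrons; Na⁺ is the bare [Ne] core.
Pulling an electron out of a noble-gas core costs far more than removing a remaining valence electron, so K and Na sit at the high end of IE_2.
The numbers (kJ/mol): K 3052, Si 1577, Na 4562.
Putting it together, IE_2: Si < K < Na.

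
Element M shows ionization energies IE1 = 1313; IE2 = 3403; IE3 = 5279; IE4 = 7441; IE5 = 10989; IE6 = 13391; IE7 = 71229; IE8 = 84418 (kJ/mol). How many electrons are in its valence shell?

6

Look for the largest jump between consecutive ionization energies: IE7/IE6 ≈ 5.3, far larger than any earlier ratio.
That jump marks the point where a core electron is being removed. So the atom has 6 valence electrons.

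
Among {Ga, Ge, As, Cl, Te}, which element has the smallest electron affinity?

Cl is in period 3, group 17; Ga is in period 4, group 13; Ge is in period 4, group 14; As is in period 4, group 15; Te is in period 5, group 16.
EA tends to increase across a period and decrease down a group, though the pattern is less regular than for IE or radius.
Here both period and group differ, so the two effects have to be weighed against each other.
As > Ga: As lies to the right of Ga in period 4, so the across-period effect alone puts As higher.
Ge > As: this pair runs against the simple trend — see the exception note.
Te > Ge: the two effects oppose for this pair; the across-period effect wins (190 vs 119 kJ/mol).
Cl > Te: relative to Te, both the across-period and down-group shifts push Cl's electron affinity up.
Note the exception: Ge has a higher electron affinity than As, contrary to the simple trend — adding an electron to As's half-filled 4p³ is unfavourable, so Ge (4p²) has the more exothermic EA.
Tabulated electron affinity (kJ/mol): Cl 349, Ga 29, Ge 119, As 78, Te 190.
The smallest electron affinity among these belongs to Ga.

Ga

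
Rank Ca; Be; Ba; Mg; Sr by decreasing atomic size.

Be is in period 2, group 2; Mg is in period 3, group 2; Ca is in period 4, group 2; Sr is in period 5, group 2; Ba is in period 6, group 2.
Across a period the added protons contract the valence shell; down a group each new principal shell makes the atom larger.
All are in group 2, so atomic radius increases down the group.
So from largest to smallest: Ba > Sr > Ca > Mg > Be.

Ba > Sr > Ca > Mg > Be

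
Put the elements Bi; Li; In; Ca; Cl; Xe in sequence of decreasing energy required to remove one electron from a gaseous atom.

Across a period the outer electron is held more tightly (higher IE₁); down a group it sits in a higher shell, more shielded, and comes off more easily.
Here both period and group differ, so the two effects have to be weighed against each other.
In > Li: period and group pull opposite ways; the across-period shift dominates (558 vs 520 kJ/mol).
Ca > In: the two effects oppose for this pair; the down-group effect wins (590 vs 558 kJ/mol).
Bi > Ca: period and group pull opposite ways; the across-period shift dominates (703 vs 590 kJ/mol).
Xe > Bi: relative to Bi, both the across-period and down-group shifts push Xe's first ionization energy up.
Cl > Xe: the two effects oppose for this pair; the down-group effect wins (1251 vs 1170 kJ/mol).
Approximate values (kJ/mol): Li 520, Cl 1251, Ca 590, In 558, Xe 1170, Bi 703.
So from highest to lowest: Cl > Xe > Bi > Ca > In > Li.

Cl > Xe > Bi > Ca > In > Li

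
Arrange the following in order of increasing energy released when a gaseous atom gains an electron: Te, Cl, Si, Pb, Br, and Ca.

Ca < Pb < Si < Te < Br < Cl

Si is in period 3, group 14; Cl is in period 3, group 17; Ca is in period 4, group 2; Br is in period 4, group 17; Te is in period 5, group 16; Pb is in period 6, group 14.
EA tends to increase across a period and decrease down a group, though the pattern is less regular than for IE or radius.
These span different periods and groups, so the two trends combine.
Pb > Ca: period and group pull opposite ways; the across-period shift dominates (35 vs 2 kJ/mol).
Si > Pb: Si sits above Pb in group 14, so the down-group effect alone puts Si higher.
Te > Si: period and group pull opposite ways; the across-period shift dominates (190 vs 134 kJ/mol).
Br > Te: both effects reinforce here, so Br is clearly the higher of the two.
Cl > Br: Cl sits above Br in group 17, so the down-group effect alone puts Cl higher.
Tabulated electron affinity (kJ/mol): Si 134, Cl 349, Ca 2, Br 325, Te 190, Pb 35.
So from lowest to highest: Ca < Pb < Si < Te < Br < Cl.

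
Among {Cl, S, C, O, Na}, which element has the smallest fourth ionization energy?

S

IE_4 is the cost of taking one more electron from the +3 cation: Cl³⁺ still has 4 valence electrons; S³⁺ still has 3 valence electrons; C³⁺ still has 1 valence electron; O³⁺ still has 3 valence electrons; Na³⁺ is already 2 electrons into the core.
Core electrons are held far more tightly than valence electrons, so Na tops the IE_4 order.
Valence configurations: Cl³⁺ [Ne]3s²3p², S³⁺ [Ne]3s²3p¹, C³⁺ [He]2s¹, O³⁺ [He]2s²2p¹.
The numbers (kJ/mol): Cl 5159, S 4556, C 6223, O 7469, Na 9543.
So the fourth ionization energies run S < Cl < C < O < Na.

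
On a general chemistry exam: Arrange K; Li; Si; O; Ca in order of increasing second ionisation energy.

Ca, Si, K, O, Li

After 1 electron has been removed, what remains? K⁺ is the bare [Ar] core; Li⁺ is the bare [He] core; Si⁺ still has 3 valence electrons; O⁺ still has 5 valence electrons; Ca⁺ still has 1 valence electron.
Usually core removal costs more than valence removal, but here the competition is close: a tightly held n=2 valence electron can cost more to remove than an n=3 core electron, so the actual values have to decide it.
Valence configurations: Si⁺ [Ne]3s²3p¹, O⁺ [He]2s²2p³, Ca⁺ [Ar]4s¹.
The numbers (kJ/mol): K 3052, Li 7298, Si 1577, O 3388, Ca 1145.
So the second ionization energies run Ca < Si < K < O < Li.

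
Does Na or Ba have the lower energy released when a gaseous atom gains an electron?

Ba

Atoms with high Z_eff and room in the valence shell (especially the halogens) have the most exothermic electron affinities.
Neither a single period nor a single group — weigh both effects.
Na > Ba: period and group pull opposite ways; the down-group shift dominates (53 vs 14 kJ/mol).
For reference (kJ/mol): Na 53, Ba 14.
So Ba has the lower energy released when a gaseous atom gains an electron (Ba < Na).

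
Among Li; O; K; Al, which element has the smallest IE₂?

Al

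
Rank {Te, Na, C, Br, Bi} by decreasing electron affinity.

Br > Te > C > Bi > Na

C is in period 2, group 14; Na is in period 3, group 1; Br is in period 4, group 17; Te is in period 5, group 16; Bi is in period 6, group 15.
Electron affinity generally becomes more exothermic across a period toward the halogens and less exothermic down a group.
These span different periods and groups, so the two trends combine.
Bi > Na: the two effects oppose for this pair; the across-period effect wins (91 vs 53 kJ/mol).
C > Bi: the two effects oppose for this pair; the down-group effect wins (122 vs 91 kJ/mol).
Te > C: the two effects oppose for this pair; the across-period effect wins (190 vs 122 kJ/mol).
Br > Te: relative to Te, both the across-period and down-group shifts push Br's electron affinity up.
For reference (kJ/mol): C 122, Na 53, Br 325, Te 190, Bi 91.
So from highest to lowest: Br > Te > C > Bi > Na.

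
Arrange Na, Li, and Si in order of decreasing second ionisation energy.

Li > Na > Si

IE_2 is the cost of taking one more electron from the +1 cation: Na⁺ is the bare [Ne] core; Li⁺ is the bare [He] core; Si⁺ still has 3 valence electrons.
Pulling an electron out of a noble-gas core costs far more than removing a remaining valence electron, so Na and Li sit at the high end of IE_2.
Approximate IE_2 values (kJ/mol): Na 4562, Li 7298, Si 1577.
Putting it together, IE_2: Si < Na < Li.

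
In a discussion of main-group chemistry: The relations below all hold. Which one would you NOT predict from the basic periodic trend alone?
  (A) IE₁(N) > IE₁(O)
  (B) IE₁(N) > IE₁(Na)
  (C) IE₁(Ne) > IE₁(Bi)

(A)

The general trend: first ionization energy increases across a period and decreases down a group.
(A) N (period 2, group 15) vs O (period 2, group 16): the stated order contradicts the simple trend.
(B) N (period 2, group 15) vs Na (period 3, group 1): the stated order agrees with the simple trend.
(C) Ne (period 2, group 18) vs Bi (period 6, group 15): the stated order agrees with the simple trend.
The exception is (A): pairing an electron in O's 2p⁴ costs repulsion energy, so O ionizes more easily than half-filled N (2p³).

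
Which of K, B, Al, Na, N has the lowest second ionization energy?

Al

After 1 electron has been removed, what remains? K⁺ is the bare [Ar] core; B⁺ still has 2 valence electrons; Al⁺ still has 2 valence electrons; Na⁺ is the bare [Ne] core; N⁺ still has 4 valence electrons.
Breaking into a closed-shell core is much more expensive than removing a leftover valence electron — K and Na have the largest IE_2 here.
Valence configurations: B⁺ [He]2s², Al⁺ [Ne]3s², N⁺ [He]2s²2p².
Approximate IE_2 values (kJ/mol): K 3052, B 2427, Al 1817, Na 4562, N 2856.
Hence IE_2: Al < B < N < K < Na.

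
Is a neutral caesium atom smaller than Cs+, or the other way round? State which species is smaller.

Forming Cs+ removes 1 electron from Cs. Fewer electrons for the same nuclear charge means less shielding and a higher Z_eff on the remaining electrons, and for main-group metals the entire outer shell is lost.
A cation is smaller than its parent atom: Cs+ < Cs.

Cs+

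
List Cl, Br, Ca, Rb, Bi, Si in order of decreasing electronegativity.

Si is in period 3, group 14; Cl is in period 3, group 17; Ca is in period 4, group 2; Br is in period 4, group 17; Rb is in period 5, group 1; Bi is in period 6, group 15.
Electronegativity increases across a period and decreases down a group, tracking effective nuclear charge and atomic size.
Here both period and group differ, so the two effects have to be weighed against each other.
Ca > Rb: relative to Rb, both the across-period and down-group shifts push Ca's electronegativity up.
Si > Ca: both effects reinforce here, so Si is clearly the higher of the two.
Bi > Si: period and group pull opposite ways; the across-period shift dominates (2.02 vs 1.90).
Br > Bi: both effects reinforce here, so Br is clearly the higher of the two.
Cl > Br: they share group 17; the group trend gives Cl the larger value.
Approximate values (Pauling): Si 1.90, Cl 3.16, Ca 1.00, Br 2.96, Rb 0.82, Bi 2.02.
So from highest to lowest: Cl > Br > Bi > Si > Ca > Rb.

Cl, Br, Bi, Si, Ca, Rb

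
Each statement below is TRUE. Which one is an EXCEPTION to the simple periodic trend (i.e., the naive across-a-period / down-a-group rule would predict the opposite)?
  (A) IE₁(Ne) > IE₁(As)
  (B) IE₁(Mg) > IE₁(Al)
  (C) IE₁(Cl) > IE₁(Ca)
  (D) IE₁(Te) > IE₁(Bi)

The general trend: IE₁ increases across a period and decreases down a group.
(A) Ne (period 2, group 18) vs As (period 4, group 15): the stated order agrees with the simple trend.
(B) Mg (period 3, group 2) vs Al (period 3, group 13): the stated order contradicts the simple trend.
(C) Cl (period 3, group 17) vs Ca (period 4, group 2): the stated order agrees with the simple trend.
(D) Te (period 5, group 16) vs Bi (period 6, group 15): the stated order agrees with the simple trend.
The exception is (B): Al's single 3p electron is easier to remove than one from Mg's filled 3s².

(B)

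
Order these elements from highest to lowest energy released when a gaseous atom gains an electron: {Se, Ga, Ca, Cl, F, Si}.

Cl, F, Se, Si, Ga, Ca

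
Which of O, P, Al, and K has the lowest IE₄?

Consider each +3 ion: O³⁺ still has 3 valence electrons; P³⁺ still has 2 valence electrons; Al³⁺ is the bare [Ne] core; K³⁺ is already 2 electrons into the core.
Usually core removal costs more than valence removal, but here the competition is close: a tightly held n=2 valence electron can cost more to remove than an n=3 core electron, so the actual values have to decide it.
Valence configurations: O³⁺ [He]2s²2p¹, P³⁺ [Ne]3s².
Approximate IE_4 values (kJ/mol): O 7469, P 4964, Al 11577, K 5877.
Overall IE_4 order: P < K < O < Al.

P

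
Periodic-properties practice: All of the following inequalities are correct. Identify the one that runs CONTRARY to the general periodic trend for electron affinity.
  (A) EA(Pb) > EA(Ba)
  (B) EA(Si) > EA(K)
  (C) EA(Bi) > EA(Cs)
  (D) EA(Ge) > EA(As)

The general trend: electron affinity increases across a period and decreases down a group.
(A) Pb (period 6, group 14) vs Ba (period 6, group 2): the stated order agrees with the simple trend.
(B) Si (period 3, group 14) vs K (period 4, group 1): the stated order agrees with the simple trend.
(C) Bi (period 6, group 15) vs Cs (period 6, group 1): the stated order agrees with the simple trend.
(D) Ge (period 4, group 14) vs As (period 4, group 15): the stated order contradicts the simple trend.
The exception is (D): adding an electron to As's half-filled 4p³ is unfavourable, so Ge (4p²) has the more exothermic EA.

(D)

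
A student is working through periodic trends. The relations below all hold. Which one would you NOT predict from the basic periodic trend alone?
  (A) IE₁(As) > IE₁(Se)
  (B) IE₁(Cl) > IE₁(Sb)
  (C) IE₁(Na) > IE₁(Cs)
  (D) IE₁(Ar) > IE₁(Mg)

The general trend: IE₁ increases across a period and decreases down a group.
(A) As (period 4, group 15) vs Se (period 4, group 16): the stated order contradicts the simple trend.
(B) Cl (period 3, group 17) vs Sb (period 5, group 15): the stated order agrees with the simple trend.
(C) Na (period 3, group 1) vs Cs (period 6, group 1): the stated order agrees with the simple trend.
(D) Ar (period 3, group 18) vs Mg (period 3, group 2): the stated order agrees with the simple trend.
The exception is (A): Se (4p⁴) ionizes more easily than half-filled As (4p³).

(A)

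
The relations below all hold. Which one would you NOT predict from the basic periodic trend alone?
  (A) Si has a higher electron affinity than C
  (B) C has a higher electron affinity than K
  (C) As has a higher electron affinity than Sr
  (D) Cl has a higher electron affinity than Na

(A)

The general trend: electron affinity increases across a period and decreases down a group.
(A) Si (period 3, group 14) vs C (period 2, group 14): the stated order contradicts the simple trend.
(B) C (period 2, group 14) vs K (period 4, group 1): the stated order agrees with the simple trend.
(C) As (period 4, group 15) vs Sr (period 5, group 2): the stated order agrees with the simple trend.
(D) Cl (period 3, group 17) vs Na (period 3, group 1): the stated order agrees with the simple trend.
The exception is (A): Si's larger, more diffuse 3p orbitals accept an added electron slightly more readily than C's compact 2p.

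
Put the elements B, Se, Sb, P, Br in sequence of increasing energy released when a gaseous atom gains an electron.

B < P < Sb < Se < Br

B is in period 2, group 13; P is in period 3, group 15; Se is in period 4, group 16; Br is in period 4, group 17; Sb is in period 5, group 15.
Atoms with high Z_eff and room in the valence shell (especially the halogens) have the most exothermic electron affinities.
These span different periods and groups, so the two trends combine.
P > B: the two effects oppose for this pair; the across-period effect wins (72 vs 27 kJ/mol).
Sb > P: this pair runs against the simple trend — see the exception note.
Se > Sb: both effects reinforce here, so Se is clearly the higher of the two.
Br > Se: both are in period 4; the period trend gives Br the larger value.
Note the exception: Sb has a higher electron affinity than P, contrary to the simple trend — both are half-filled np³, but the pairing/repulsion penalty for the added electron shrinks as the p orbitals become larger and more diffuse down the group, and for Sb that outweighs the weaker nuclear attraction.
Approximate values (kJ/mol): B 27, P 72, Se 195, Br 325, Sb 103.
So from lowest to highest: B < P < Sb < Se < Br.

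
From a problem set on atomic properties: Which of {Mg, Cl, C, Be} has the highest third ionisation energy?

IE_3 is the cost of taking one more electron from the +2 cation: Mg²⁺ is the bare [Ne] core; Cl²⁺ still has 5 valence electrons; C²⁺ still has 2 valence electrons; Be²⁺ is the bare [He] core.
Pulling an electron out of a noble-gas core costs far more than removing a remaining valence electron, so Mg and Be sit at the high end of IE_3.
Valence configurations: Cl²⁺ [Ne]3s²3p³, C²⁺ [He]2s².
Approximate IE_3 values (kJ/mol): Mg 7733, Cl 3822, C 4620, Be 14849.
Putting it together, IE_3: Cl < C < Mg < Be.

Be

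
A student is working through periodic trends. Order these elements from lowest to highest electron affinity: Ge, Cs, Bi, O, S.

O is in period 2, group 16; S is in period 3, group 16; Ge is in period 4, group 14; Cs is in period 6, group 1; Bi is in period 6, group 15.
Electron affinity generally becomes more exothermic across a period toward the halogens and less exothermic down a group.
Neither a single period nor a single group — weigh both effects.
Bi > Cs: Bi lies to the right of Cs in period 6, so the across-period effect alone puts Bi higher.
Ge > Bi: period and group pull opposite ways; the down-group shift dominates (119 vs 91 kJ/mol).
O > Ge: relative to Ge, both the across-period and down-group shifts push O's electron affinity up.
S > O: this pair runs against the simple trend — see the exception note.
Note the exception: S has a higher electron affinity than O, contrary to the simple trend — the compact 2p subshell of O repels the added electron more than S's larger 3p does.
Tabulated electron affinity (kJ/mol): O 141, S 200, Ge 119, Cs 46, Bi 91.
So from lowest to highest: Cs < Bi < Ge < O < S.

Cs, Bi, Ge, O, S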